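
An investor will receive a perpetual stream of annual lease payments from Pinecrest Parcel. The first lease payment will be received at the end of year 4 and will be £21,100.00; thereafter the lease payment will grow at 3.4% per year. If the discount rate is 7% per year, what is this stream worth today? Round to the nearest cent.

Value at end of year 3: C₁ / (r − g) = £21,100.00 / (0.07 − 0.034) = £586,111.1111
Discount to today: PV = £586,111.1111 / (1 + 0.07)^3 = £586,111.1111 / 1.225043 = £478,441.26

£478441.26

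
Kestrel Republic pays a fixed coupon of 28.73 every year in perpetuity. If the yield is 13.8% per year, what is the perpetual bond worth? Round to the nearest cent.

Level perpetuity: PV = C / r = 28.73 / 0.138 = 208.19

208.19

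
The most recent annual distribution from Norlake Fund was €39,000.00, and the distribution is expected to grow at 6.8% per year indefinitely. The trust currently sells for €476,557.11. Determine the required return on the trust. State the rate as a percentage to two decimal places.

15.54%

D₁ = €39,000.00 × 1.068 = €41,652.0000
P = D₁/(r − g) ⇒ r = D₁/P + g = €41,652.0000/€476,557.11 + 0.068 = 0.087402 + 0.068 = 0.155402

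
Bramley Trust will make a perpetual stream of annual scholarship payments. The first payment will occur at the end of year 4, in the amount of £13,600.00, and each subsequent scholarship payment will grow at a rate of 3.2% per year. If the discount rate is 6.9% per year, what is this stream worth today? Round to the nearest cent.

Value at end of year 3: C₁ / (r − g) = £13,600.00 / (0.069 − 0.032) = £367,567.5676
Discount to today: PV = £367,567.5676 / (1 + 0.069)^3 = £367,567.5676 / 1.221612 = £300,887.45

£300887.45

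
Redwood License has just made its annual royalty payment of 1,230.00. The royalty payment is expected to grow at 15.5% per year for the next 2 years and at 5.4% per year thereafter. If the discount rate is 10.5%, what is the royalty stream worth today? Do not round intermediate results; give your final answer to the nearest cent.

D_1 = 1420.65000
D_2 = 1640.85075
Terminal value at year 2: TV = D_2×(1+g_2)/(r−g_2) = 1729.45669/0.051 = 33910.91550
P_0 = D_1/(1+r)^1 + D_2/(1+r)^2 + TV/(1+r)^2
    = 1285.65611 + 1343.83059 + 27772.49893 = 30401.98563

30401.99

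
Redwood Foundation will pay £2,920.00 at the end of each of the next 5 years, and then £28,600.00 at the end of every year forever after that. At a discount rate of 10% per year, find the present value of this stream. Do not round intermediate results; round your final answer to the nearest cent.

£188652.60

PV of 5-year annuity: £2,920.00 × [1 − (1+0.1)^−5] / 0.1 = 11069.09737
Perpetuity value at year 5: £28,600.00 / 0.1 = 286000.00000
PV of perpetuity: 286000.00000 / (1+0.1)^5 = 177583.49839
Total PV = 11069.09737 + 177583.49839 = 188652.59576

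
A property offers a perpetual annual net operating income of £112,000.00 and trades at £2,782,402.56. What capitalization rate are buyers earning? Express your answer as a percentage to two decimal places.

P = C/r ⇒ r = C/P = £112,000.00/£2,782,402.56 = 0.040253

4.03%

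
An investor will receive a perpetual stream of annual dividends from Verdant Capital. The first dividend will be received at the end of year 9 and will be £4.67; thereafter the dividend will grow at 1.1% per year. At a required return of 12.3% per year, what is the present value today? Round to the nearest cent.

£16.48

Value at end of year 8: C₁ / (r − g) = £4.67 / (0.123 − 0.011) = £41.6964
Discount to today: PV = £41.6964 / (1 + 0.123)^8 = £41.6964 / 2.529520 = £16.48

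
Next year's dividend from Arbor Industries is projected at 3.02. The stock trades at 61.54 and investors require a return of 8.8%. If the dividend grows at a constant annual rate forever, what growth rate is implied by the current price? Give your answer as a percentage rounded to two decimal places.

3.89%

P = D₁/(r−g) ⇒ g = r − D₁/P = 0.088 − 3.02/61.54 = 0.038926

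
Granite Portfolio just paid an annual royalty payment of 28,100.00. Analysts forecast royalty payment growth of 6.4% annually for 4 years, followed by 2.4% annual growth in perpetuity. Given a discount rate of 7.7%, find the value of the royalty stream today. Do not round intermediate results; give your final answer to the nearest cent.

D_1 = 29898.40000
D_2 = 31811.89760
D_3 = 33847.85905
D_4 = 36014.12203
Terminal value at year 4: TV = D_4×(1+g_2)/(r−g_2) = 36878.46095/0.053 = 695820.01800
P_0 = D_1/(1+r)^1 + D_2/(1+r)^2 + D_3/(1+r)^3 + D_4/(1+r)^4 + TV/(1+r)^4
    = 27760.81708 + 27425.72830 + 27094.68422 + 26767.63604 + 517170.93028 = 626219.79593

626219.80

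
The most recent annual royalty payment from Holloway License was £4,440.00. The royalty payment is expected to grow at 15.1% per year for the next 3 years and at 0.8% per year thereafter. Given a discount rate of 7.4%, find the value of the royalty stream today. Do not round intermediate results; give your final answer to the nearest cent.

£98789.46

D_1 = 5110.44000
D_2 = 5882.11644
D_3 = 6770.31602
Terminal value at year 3: TV = D_3×(1+g_2)/(r−g_2) = 6824.47855/0.066 = 103401.19016
P_0 = D_1/(1+r)^1 + D_2/(1+r)^2 + D_3/(1+r)^3 + TV/(1+r)^3
    = 4758.32402 + 5099.47016 + 5465.07463 + 83466.59434 = 98789.46315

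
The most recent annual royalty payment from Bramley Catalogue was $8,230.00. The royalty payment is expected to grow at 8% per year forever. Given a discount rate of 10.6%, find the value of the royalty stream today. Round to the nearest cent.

$341861.54

D₁ = D₀ × (1 + g) = $8,230.00 × 1.08 = $8,888.4000
Growing perpetuity: P = D₁ / (r − g) = $8,888.4000 / (0.106 − 0.08) = $341,861.54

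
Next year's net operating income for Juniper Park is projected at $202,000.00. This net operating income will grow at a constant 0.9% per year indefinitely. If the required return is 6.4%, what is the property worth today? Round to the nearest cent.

$3672727.27

Growing perpetuity: P = D₁ / (r − g) = $202,000.0000 / (0.064 − 0.009) = $3,672,727.27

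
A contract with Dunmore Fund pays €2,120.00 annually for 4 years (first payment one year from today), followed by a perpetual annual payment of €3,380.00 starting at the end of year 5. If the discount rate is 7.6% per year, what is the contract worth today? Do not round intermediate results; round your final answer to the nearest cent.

PV of 4-year annuity: €2,120.00 × [1 − (1+0.076)^−4] / 0.076 = 7084.68398
Perpetuity value at year 4: €3,380.00 / 0.076 = 44473.68421
PV of perpetuity: 44473.68421 / (1+0.076)^4 = 33178.29182
Total PV = 7084.68398 + 33178.29182 = 40262.97580

€40262.98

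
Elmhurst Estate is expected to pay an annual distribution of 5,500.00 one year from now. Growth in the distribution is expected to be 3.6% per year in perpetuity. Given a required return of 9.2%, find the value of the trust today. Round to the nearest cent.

Growing perpetuity: P = D₁ / (r − g) = 5,500.0000 / (0.092 − 0.036) = 98,214.29

98214.29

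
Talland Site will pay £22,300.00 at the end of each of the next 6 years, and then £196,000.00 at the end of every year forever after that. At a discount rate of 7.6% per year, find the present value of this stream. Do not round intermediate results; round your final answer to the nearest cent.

£1766115.33

PV of 6-year annuity: £22,300.00 × [1 − (1+0.076)^−6] / 0.076 = 104353.22128
Perpetuity value at year 6: £196,000.00 / 0.076 = 2578947.36842
PV of perpetuity: 2578947.36842 / (1+0.076)^6 = 1661762.10517
Total PV = 104353.22128 + 1661762.10517 = 1766115.32645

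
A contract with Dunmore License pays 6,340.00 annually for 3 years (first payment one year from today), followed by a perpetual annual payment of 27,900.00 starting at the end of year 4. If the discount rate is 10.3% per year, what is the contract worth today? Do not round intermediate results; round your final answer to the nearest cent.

PV of 3-year annuity: 6,340.00 × [1 − (1+0.103)^−3] / 0.103 = 15683.74072
Perpetuity value at year 3: 27,900.00 / 0.103 = 270873.78641
PV of perpetuity: 270873.78641 / (1+0.103)^3 = 201855.43215
Total PV = 15683.74072 + 201855.43215 = 217539.17287

217539.17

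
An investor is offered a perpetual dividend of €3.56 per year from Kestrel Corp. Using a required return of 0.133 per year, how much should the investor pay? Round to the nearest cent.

Level perpetuity: PV = C / r = €3.56 / 0.133 = €26.77

€26.77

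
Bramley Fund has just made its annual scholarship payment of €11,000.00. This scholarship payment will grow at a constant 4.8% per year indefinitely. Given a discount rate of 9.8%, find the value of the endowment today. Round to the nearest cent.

D₁ = D₀ × (1 + g) = €11,000.00 × 1.048 = €11,528.0000
Growing perpetuity: P = D₁ / (r − g) = €11,528.0000 / (0.098 − 0.048) = €230,560.00

€230560.00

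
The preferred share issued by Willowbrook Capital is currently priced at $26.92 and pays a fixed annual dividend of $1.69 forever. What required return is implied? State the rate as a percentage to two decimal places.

6.28%

P = C/r ⇒ r = C/P = $1.69/$26.92 = 0.062779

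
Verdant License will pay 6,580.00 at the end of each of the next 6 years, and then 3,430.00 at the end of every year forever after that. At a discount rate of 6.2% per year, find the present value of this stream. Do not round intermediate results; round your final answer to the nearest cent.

PV of 6-year annuity: 6,580.00 × [1 − (1+0.062)^−6] / 0.062 = 32153.66948
Perpetuity value at year 6: 3,430.00 / 0.062 = 55322.58065
PV of perpetuity: 55322.58065 / (1+0.062)^6 = 38561.62528
Total PV = 32153.66948 + 38561.62528 = 70715.29476

70715.29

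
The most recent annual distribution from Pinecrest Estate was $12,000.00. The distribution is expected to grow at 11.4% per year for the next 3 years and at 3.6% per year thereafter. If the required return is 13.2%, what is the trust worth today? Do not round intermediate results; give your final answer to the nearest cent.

D_1 = 13368.00000
D_2 = 14891.95200
D_3 = 16589.63453
Terminal value at year 3: TV = D_3×(1+g_2)/(r−g_2) = 17186.86137/0.096 = 179029.80595
P_0 = D_1/(1+r)^1 + D_2/(1+r)^2 + D_3/(1+r)^3 + TV/(1+r)^3
    = 11809.18728 + 11621.40868 + 11436.61597 + 123420.14729 = 158287.35922

$158287.36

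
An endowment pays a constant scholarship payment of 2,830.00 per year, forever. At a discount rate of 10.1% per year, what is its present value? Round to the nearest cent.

28019.80

Level perpetuity: PV = C / r = 2,830.00 / 0.101 = 28,019.80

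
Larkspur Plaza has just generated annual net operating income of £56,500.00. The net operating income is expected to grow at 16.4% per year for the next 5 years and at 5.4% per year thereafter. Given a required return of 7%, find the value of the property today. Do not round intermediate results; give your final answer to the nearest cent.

£6036687.56

D_1 = 65766.00000
D_2 = 76551.62400
D_3 = 89106.09034
D_4 = 103719.48915
D_5 = 120729.48537
Terminal value at year 5: TV = D_5×(1+g_2)/(r−g_2) = 127248.87758/0.016 = 7953054.84887
P_0 = D_1/(1+r)^1 + D_2/(1+r)^2 + D_3/(1+r)^3 + D_4/(1+r)^4 + D_5/(1+r)^5 + TV/(1+r)^5
    = 61463.55140 + 66863.15311 + 72737.11236 + 79127.10167 + 86078.45453 + 5670418.19192 = 6036687.56499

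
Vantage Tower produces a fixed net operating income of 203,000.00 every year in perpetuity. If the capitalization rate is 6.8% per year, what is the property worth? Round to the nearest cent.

Level perpetuity: PV = C / r = 203,000.00 / 0.068 = 2,985,294.12

2985294.12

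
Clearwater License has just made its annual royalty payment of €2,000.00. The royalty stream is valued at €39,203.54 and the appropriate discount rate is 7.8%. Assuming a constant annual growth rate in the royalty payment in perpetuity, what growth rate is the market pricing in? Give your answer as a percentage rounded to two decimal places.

P = D₀(1+g)/(r−g) ⇒ P(r−g) = D₀(1+g) ⇒ g(P+D₀) = P·r − D₀
g = (P·r − D₀)/(P + D₀) = (€39,203.54×0.078 − €2,000.00) / (€39,203.54 + €2,000.00) = 0.025674

2.57%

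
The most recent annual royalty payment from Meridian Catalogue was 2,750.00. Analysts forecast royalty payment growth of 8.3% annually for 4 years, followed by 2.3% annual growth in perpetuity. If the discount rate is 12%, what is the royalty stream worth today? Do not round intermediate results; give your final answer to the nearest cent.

35476.90

D_1 = 2978.25000
D_2 = 3225.44475
D_3 = 3493.15666
D_4 = 3783.08867
Terminal value at year 4: TV = D_4×(1+g_2)/(r−g_2) = 3870.09971/0.097 = 39897.93512
P_0 = D_1/(1+r)^1 + D_2/(1+r)^2 + D_3/(1+r)^3 + D_4/(1+r)^4 + TV/(1+r)^4
    = 2659.15179 + 2571.30481 + 2486.35992 + 2404.22124 + 25355.85906 = 35476.89681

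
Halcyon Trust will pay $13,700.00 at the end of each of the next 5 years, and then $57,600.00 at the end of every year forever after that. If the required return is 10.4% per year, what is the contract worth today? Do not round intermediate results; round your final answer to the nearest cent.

$389117.30

PV of 5-year annuity: $13,700.00 × [1 − (1+0.104)^−5] / 0.104 = 51407.41038
Perpetuity value at year 5: $57,600.00 / 0.104 = 553846.15385
PV of perpetuity: 553846.15385 / (1+0.104)^5 = 337709.88830
Total PV = 51407.41038 + 337709.88830 = 389117.29868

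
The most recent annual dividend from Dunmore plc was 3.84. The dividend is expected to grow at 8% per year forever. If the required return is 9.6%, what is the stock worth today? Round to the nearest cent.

D₁ = D₀ × (1 + g) = 3.84 × 1.08 = 4.1472
Growing perpetuity: P = D₁ / (r − g) = 4.1472 / (0.096 − 0.08) = 259.20

259.20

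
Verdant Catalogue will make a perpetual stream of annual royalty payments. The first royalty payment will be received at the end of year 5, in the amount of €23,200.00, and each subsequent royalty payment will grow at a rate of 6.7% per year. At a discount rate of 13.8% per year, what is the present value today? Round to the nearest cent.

€194832.13

Value at end of year 4: C₁ / (r − g) = €23,200.00 / (0.138 − 0.067) = €326,760.5634
Discount to today: PV = €326,760.5634 / (1 + 0.138)^4 = €326,760.5634 / 1.677139 = €194,832.13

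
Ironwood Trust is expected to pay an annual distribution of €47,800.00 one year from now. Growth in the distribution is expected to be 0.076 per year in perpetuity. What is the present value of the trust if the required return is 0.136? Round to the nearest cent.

€796666.67

Growing perpetuity: P = D₁ / (r − g) = €47,800.0000 / (0.136 − 0.076) = €796,666.67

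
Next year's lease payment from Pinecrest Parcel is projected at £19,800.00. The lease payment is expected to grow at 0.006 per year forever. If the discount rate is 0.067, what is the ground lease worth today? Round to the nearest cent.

Growing perpetuity: P = D₁ / (r − g) = £19,800.0000 / (0.067 − 0.006) = £324,590.16

£324590.16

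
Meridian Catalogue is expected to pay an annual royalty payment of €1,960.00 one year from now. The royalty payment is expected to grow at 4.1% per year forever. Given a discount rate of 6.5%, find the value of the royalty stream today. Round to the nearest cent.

Growing perpetuity: P = D₁ / (r − g) = €1,960.0000 / (0.065 − 0.041) = €81,666.67

€81666.67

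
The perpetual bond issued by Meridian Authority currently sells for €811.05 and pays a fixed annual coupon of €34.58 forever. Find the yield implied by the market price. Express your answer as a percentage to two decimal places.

4.26%

P = C/r ⇒ r = C/P = €34.58/€811.05 = 0.042636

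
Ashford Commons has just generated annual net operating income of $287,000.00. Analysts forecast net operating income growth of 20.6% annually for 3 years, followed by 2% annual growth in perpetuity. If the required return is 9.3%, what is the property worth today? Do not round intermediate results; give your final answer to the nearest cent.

D_1 = 346122.00000
D_2 = 417423.13200
D_3 = 503412.29719
Terminal value at year 3: TV = D_3×(1+g_2)/(r−g_2) = 513480.54314/0.073 = 7033980.04296
P_0 = D_1/(1+r)^1 + D_2/(1+r)^2 + D_3/(1+r)^3 + TV/(1+r)^3
    = 316671.54620 + 349410.69050 + 385534.57708 + 5386921.48796 = 6438538.30175

$6438538.30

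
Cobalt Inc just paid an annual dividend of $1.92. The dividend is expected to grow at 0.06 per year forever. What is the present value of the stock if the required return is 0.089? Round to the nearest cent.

D₁ = D₀ × (1 + g) = $1.92 × 1.06 = $2.0352
Growing perpetuity: P = D₁ / (r − g) = $2.0352 / (0.089 − 0.06) = $70.18

$70.18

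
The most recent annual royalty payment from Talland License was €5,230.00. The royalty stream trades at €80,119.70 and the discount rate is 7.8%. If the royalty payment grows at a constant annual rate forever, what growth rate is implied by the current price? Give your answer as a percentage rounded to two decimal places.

P = D₀(1+g)/(r−g) ⇒ P(r−g) = D₀(1+g) ⇒ g(P+D₀) = P·r − D₀
g = (P·r − D₀)/(P + D₀) = (€80,119.70×0.078 − €5,230.00) / (€80,119.70 + €5,230.00) = 0.011943

1.19%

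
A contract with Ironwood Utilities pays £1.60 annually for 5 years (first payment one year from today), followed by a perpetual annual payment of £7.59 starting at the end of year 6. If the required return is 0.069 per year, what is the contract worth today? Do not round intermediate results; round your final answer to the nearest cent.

PV of 5-year annuity: £1.60 × [1 − (1+0.069)^−5] / 0.069 = 6.57792
Perpetuity value at year 5: £7.59 / 0.069 = 110.00000
PV of perpetuity: 110.00000 / (1+0.069)^5 = 78.79600
Total PV = 6.57792 + 78.79600 = 85.37392

£85.37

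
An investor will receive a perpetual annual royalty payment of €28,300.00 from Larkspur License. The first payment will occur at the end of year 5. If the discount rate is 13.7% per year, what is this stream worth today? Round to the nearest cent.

Value at end of year 4: C / r = €28,300.00 / 0.137 = €206,569.3431
Discount to today: PV = €206,569.3431 / (1 + 0.137)^4 = €206,569.3431 / 1.671252 = €123,601.58

€123601.58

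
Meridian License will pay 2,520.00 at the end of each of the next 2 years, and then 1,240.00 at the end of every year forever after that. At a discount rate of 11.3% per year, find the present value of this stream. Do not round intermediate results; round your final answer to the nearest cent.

PV of 2-year annuity: 2,520.00 × [1 − (1+0.113)^−2] / 0.113 = 4298.42852
Perpetuity value at year 2: 1,240.00 / 0.113 = 10973.45133
PV of perpetuity: 10973.45133 / (1+0.113)^2 = 8858.35158
Total PV = 4298.42852 + 8858.35158 = 13156.78010

13156.78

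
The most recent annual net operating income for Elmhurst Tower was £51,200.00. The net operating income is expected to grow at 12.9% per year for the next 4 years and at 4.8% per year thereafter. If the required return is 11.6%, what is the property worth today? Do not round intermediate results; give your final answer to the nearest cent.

D_1 = 57804.80000
D_2 = 65261.61920
D_3 = 73680.36808
D_4 = 83185.13556
Terminal value at year 4: TV = D_4×(1+g_2)/(r−g_2) = 87178.02207/0.068 = 1282029.73626
P_0 = D_1/(1+r)^1 + D_2/(1+r)^2 + D_3/(1+r)^3 + D_4/(1+r)^4 + TV/(1+r)^4
    = 51796.41577 + 52399.77904 + 53010.17073 + 53627.67272 + 826497.07364 = 1037331.11189

£1037331.11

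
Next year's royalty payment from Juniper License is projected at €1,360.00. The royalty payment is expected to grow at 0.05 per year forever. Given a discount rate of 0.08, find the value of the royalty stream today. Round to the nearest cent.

€45333.33

Growing perpetuity: P = D₁ / (r − g) = €1,360.0000 / (0.08 − 0.05) = €45,333.33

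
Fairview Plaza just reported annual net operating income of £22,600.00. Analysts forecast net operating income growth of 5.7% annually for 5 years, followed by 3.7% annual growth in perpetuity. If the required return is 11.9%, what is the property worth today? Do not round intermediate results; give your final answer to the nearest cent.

£310478.75

D_1 = 23888.20000
D_2 = 25249.82740
D_3 = 26689.06756
D_4 = 28210.34441
D_5 = 29818.33404
Terminal value at year 5: TV = D_5×(1+g_2)/(r−g_2) = 30921.61240/0.082 = 377092.83420
P_0 = D_1/(1+r)^1 + D_2/(1+r)^2 + D_3/(1+r)^3 + D_4/(1+r)^4 + D_5/(1+r)^5 + TV/(1+r)^5
    = 21347.81055 + 20165.00067 + 19047.72628 + 17992.35628 + 16995.46076 + 214930.40005 = 310478.75458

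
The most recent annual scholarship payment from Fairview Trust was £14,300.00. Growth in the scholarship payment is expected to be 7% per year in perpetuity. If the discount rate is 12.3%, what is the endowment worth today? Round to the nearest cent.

£288698.11

D₁ = D₀ × (1 + g) = £14,300.00 × 1.07 = £15,301.0000
Growing perpetuity: P = D₁ / (r − g) = £15,301.0000 / (0.123 − 0.07) = £288,698.11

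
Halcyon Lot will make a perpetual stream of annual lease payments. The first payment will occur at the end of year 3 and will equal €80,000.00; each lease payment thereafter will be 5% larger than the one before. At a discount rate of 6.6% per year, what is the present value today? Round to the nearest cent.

€4400029.57

Value at end of year 2: C₁ / (r − g) = €80,000.00 / (0.066 − 0.05) = €5,000,000.0000
Discount to today: PV = €5,000,000.0000 / (1 + 0.066)^2 = €5,000,000.0000 / 1.136356 = €4,400,029.57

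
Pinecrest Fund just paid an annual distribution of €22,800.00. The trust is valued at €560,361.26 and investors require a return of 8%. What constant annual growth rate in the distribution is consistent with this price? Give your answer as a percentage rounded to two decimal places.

3.78%

P = D₀(1+g)/(r−g) ⇒ P(r−g) = D₀(1+g) ⇒ g(P+D₀) = P·r − D₀
g = (P·r − D₀)/(P + D₀) = (€560,361.26×0.08 − €22,800.00) / (€560,361.26 + €22,800.00) = 0.037775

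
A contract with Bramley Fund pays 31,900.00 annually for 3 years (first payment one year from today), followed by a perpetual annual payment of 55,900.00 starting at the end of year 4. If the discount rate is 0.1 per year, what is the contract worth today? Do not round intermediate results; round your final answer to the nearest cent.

499315.55

PV of 3-year annuity: 31,900.00 × [1 − (1+0.1)^−3] / 0.1 = 79330.57851
Perpetuity value at year 3: 55,900.00 / 0.1 = 559000.00000
PV of perpetuity: 559000.00000 / (1+0.1)^3 = 419984.97370
Total PV = 79330.57851 + 419984.97370 = 499315.55222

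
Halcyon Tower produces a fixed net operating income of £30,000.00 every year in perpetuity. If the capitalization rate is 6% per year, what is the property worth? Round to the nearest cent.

£500000.00

Level perpetuity: PV = C / r = £30,000.00 / 0.06 = £500,000.00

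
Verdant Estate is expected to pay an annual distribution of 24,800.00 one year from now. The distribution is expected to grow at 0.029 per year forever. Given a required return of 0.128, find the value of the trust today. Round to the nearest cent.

Growing perpetuity: P = D₁ / (r − g) = 24,800.0000 / (0.128 − 0.029) = 250,505.05

250505.05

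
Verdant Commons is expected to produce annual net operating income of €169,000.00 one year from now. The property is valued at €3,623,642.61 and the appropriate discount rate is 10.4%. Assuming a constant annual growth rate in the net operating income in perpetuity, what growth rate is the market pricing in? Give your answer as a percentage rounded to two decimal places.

P = D₁/(r−g) ⇒ g = r − D₁/P = 0.104 − €169,000.00/€3,623,642.61 = 0.057362

5.74%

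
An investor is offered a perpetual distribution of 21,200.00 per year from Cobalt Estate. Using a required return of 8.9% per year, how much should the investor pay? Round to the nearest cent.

Level perpetuity: PV = C / r = 21,200.00 / 0.089 = 238,202.25

238202.25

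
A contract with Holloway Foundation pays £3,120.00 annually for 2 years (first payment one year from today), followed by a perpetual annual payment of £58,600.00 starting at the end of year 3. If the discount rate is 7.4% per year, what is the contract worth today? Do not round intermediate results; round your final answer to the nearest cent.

£692136.44

PV of 2-year annuity: £3,120.00 × [1 − (1+0.074)^−2] / 0.074 = 5609.89565
Perpetuity value at year 2: £58,600.00 / 0.074 = 791891.89189
PV of perpetuity: 791891.89189 / (1+0.074)^2 = 686526.54402
Total PV = 5609.89565 + 686526.54402 = 692136.43968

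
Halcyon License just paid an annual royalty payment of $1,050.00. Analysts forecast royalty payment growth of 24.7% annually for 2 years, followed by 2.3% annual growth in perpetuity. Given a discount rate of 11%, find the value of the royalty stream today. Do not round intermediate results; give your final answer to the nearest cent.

D_1 = 1309.35000
D_2 = 1632.75945
Terminal value at year 2: TV = D_2×(1+g_2)/(r−g_2) = 1670.31292/0.087 = 19198.99905
P_0 = D_1/(1+r)^1 + D_2/(1+r)^2 + TV/(1+r)^2
    = 1179.59459 + 1325.18420 + 15582.33832 = 18087.11712

$18087.12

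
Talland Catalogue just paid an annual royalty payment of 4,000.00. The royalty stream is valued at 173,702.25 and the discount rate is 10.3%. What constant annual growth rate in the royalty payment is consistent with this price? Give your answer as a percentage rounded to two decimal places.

P = D₀(1+g)/(r−g) ⇒ P(r−g) = D₀(1+g) ⇒ g(P+D₀) = P·r − D₀
g = (P·r − D₀)/(P + D₀) = (173,702.25×0.103 − 4,000.00) / (173,702.25 + 4,000.00) = 0.078172

7.82%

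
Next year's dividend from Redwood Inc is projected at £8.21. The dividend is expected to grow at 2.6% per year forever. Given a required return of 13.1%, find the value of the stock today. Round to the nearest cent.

Growing perpetuity: P = D₁ / (r − g) = £8.2100 / (0.131 − 0.026) = £78.19

£78.19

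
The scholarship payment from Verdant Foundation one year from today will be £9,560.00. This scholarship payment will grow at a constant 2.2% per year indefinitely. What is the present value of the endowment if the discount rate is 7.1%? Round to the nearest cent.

£195102.04

Growing perpetuity: P = D₁ / (r − g) = £9,560.0000 / (0.071 − 0.022) = £195,102.04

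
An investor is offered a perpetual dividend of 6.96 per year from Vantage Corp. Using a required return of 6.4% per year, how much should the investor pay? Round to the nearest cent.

108.75

Level perpetuity: PV = C / r = 6.96 / 0.064 = 108.75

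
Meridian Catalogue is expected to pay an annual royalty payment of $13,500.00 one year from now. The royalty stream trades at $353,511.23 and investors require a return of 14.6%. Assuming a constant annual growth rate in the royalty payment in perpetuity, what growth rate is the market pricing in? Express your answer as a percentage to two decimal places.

P = D₁/(r−g) ⇒ g = r − D₁/P = 0.146 − $13,500.00/$353,511.23 = 0.107812

10.78%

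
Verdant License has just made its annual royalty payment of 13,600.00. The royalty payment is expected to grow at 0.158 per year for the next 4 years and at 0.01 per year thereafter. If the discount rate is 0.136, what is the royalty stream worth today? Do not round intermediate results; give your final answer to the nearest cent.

D_1 = 15748.80000
D_2 = 18237.11040
D_3 = 21118.57384
D_4 = 24455.30851
Terminal value at year 4: TV = D_4×(1+g_2)/(r−g_2) = 24699.86160/0.126 = 196030.64758
P_0 = D_1/(1+r)^1 + D_2/(1+r)^2 + D_3/(1+r)^3 + D_4/(1+r)^4 + TV/(1+r)^4
    = 13863.38028 + 14131.86124 + 14405.54165 + 14684.52221 + 117709.26533 = 174794.57071

174794.57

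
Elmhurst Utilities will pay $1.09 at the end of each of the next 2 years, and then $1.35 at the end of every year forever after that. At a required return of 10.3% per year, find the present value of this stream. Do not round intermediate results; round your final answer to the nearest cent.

$12.66

PV of 2-year annuity: $1.09 × [1 − (1+0.103)^−2] / 0.103 = 1.88415
Perpetuity value at year 2: $1.35 / 0.103 = 13.10680
PV of perpetuity: 13.10680 / (1+0.103)^2 = 10.77322
Total PV = 1.88415 + 10.77322 = 12.65737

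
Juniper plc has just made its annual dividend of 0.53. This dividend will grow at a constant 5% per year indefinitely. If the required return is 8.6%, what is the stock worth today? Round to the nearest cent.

D₁ = D₀ × (1 + g) = 0.53 × 1.05 = 0.5565
Growing perpetuity: P = D₁ / (r − g) = 0.5565 / (0.086 − 0.05) = 15.46

15.46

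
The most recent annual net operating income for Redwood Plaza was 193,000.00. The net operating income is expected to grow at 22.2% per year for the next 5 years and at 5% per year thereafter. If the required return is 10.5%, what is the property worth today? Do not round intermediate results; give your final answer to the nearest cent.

7412755.15

D_1 = 235846.00000
D_2 = 288203.81200
D_3 = 352185.05826
D_4 = 430370.14120
D_5 = 525912.31254
Terminal value at year 5: TV = D_5×(1+g_2)/(r−g_2) = 552207.92817/0.055 = 10040144.14858
P_0 = D_1/(1+r)^1 + D_2/(1+r)^2 + D_3/(1+r)^3 + D_4/(1+r)^4 + D_5/(1+r)^5 + TV/(1+r)^5
    = 213435.29412 + 236034.32526 + 261026.19499 + 288664.26270 + 319228.71404 + 6094366.35899 = 7412755.15010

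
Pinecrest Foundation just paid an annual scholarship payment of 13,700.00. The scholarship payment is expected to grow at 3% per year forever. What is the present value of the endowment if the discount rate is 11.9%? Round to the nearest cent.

D₁ = D₀ × (1 + g) = 13,700.00 × 1.03 = 14,111.0000
Growing perpetuity: P = D₁ / (r − g) = 14,111.0000 / (0.119 − 0.03) = 158,550.56

158550.56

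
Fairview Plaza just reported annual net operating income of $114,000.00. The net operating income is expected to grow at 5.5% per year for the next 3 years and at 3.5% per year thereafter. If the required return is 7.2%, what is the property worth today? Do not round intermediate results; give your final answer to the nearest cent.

D_1 = 120270.00000
D_2 = 126884.85000
D_3 = 133863.51675
Terminal value at year 3: TV = D_3×(1+g_2)/(r−g_2) = 138548.73984/0.037 = 3744560.53611
P_0 = D_1/(1+r)^1 + D_2/(1+r)^2 + D_3/(1+r)^3 + TV/(1+r)^3
    = 112192.16418 + 110412.99740 + 108662.04501 + 3039600.44832 = 3370867.65491

$3370867.65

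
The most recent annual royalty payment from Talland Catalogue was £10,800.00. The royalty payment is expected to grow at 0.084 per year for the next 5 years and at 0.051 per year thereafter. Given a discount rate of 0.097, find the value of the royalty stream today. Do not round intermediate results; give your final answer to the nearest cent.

£284588.31

D_1 = 11707.20000
D_2 = 12690.60480
D_3 = 13756.61560
D_4 = 14912.17131
D_5 = 16164.79370
Terminal value at year 5: TV = D_5×(1+g_2)/(r−g_2) = 16989.19818/0.046 = 369330.39529
P_0 = D_1/(1+r)^1 + D_2/(1+r)^2 + D_3/(1+r)^3 + D_4/(1+r)^4 + D_5/(1+r)^5 + TV/(1+r)^5
    = 10672.01459 + 10545.54586 + 10420.57586 + 10297.08681 + 10175.06117 + 232478.02795 = 284588.31223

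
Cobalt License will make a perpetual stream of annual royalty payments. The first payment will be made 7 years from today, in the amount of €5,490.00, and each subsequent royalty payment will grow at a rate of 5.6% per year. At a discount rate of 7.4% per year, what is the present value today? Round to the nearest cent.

Value at end of year 6: C₁ / (r − g) = €5,490.00 / (0.074 − 0.056) = €305,000.0000
Discount to today: PV = €305,000.0000 / (1 + 0.074)^6 = €305,000.0000 / 1.534708 = €198,734.90

€198734.90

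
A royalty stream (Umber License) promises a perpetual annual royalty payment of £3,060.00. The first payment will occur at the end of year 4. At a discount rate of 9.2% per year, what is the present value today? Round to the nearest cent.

Value at end of year 3: C / r = £3,060.00 / 0.092 = £33,260.8696
Discount to today: PV = £33,260.8696 / (1 + 0.092)^3 = £33,260.8696 / 1.302171 = £25,542.63

£25542.63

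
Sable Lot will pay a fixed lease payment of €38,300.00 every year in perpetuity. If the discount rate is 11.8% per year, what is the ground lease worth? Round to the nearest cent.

Level perpetuity: PV = C / r = €38,300.00 / 0.118 = €324,576.27

€324576.27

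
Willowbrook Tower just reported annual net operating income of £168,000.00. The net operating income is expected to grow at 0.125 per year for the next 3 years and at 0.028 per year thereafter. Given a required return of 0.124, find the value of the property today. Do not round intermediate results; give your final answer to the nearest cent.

£2308703.20

D_1 = 189000.00000
D_2 = 212625.00000
D_3 = 239203.12500
Terminal value at year 3: TV = D_3×(1+g_2)/(r−g_2) = 245900.81250/0.096 = 2561466.79688
P_0 = D_1/(1+r)^1 + D_2/(1+r)^2 + D_3/(1+r)^3 + TV/(1+r)^3
    = 168149.46619 + 168299.06536 + 168448.79763 + 1803805.87458 = 2308703.20376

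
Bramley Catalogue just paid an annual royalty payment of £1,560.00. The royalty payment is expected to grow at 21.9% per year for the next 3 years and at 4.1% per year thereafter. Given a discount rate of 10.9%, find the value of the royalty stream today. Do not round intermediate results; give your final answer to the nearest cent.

£37387.65

D_1 = 1901.64000
D_2 = 2318.09916
D_3 = 2825.76288
Terminal value at year 3: TV = D_3×(1+g_2)/(r−g_2) = 2941.61915/0.068 = 43259.10521
P_0 = D_1/(1+r)^1 + D_2/(1+r)^2 + D_3/(1+r)^3 + TV/(1+r)^3
    = 1714.73399 + 1884.81582 + 2071.76779 + 31716.32749 = 37387.64509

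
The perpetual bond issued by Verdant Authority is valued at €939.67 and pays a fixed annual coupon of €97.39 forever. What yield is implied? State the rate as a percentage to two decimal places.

P = C/r ⇒ r = C/P = €97.39/€939.67 = 0.103643

10.36%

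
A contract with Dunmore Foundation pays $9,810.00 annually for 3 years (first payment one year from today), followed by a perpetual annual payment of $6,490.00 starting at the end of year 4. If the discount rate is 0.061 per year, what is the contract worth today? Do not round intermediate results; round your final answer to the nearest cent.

$115251.45

PV of 3-year annuity: $9,810.00 × [1 − (1+0.061)^−3] / 0.061 = 26173.80714
Perpetuity value at year 3: $6,490.00 / 0.061 = 106393.44262
PV of perpetuity: 106393.44262 / (1+0.061)^3 = 89077.64157
Total PV = 26173.80714 + 89077.64157 = 115251.44871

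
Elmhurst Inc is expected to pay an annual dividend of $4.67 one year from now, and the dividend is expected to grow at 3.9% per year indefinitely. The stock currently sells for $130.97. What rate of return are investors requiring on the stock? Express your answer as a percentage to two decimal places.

7.47%

P = D₁/(r − g) ⇒ r = D₁/P + g = $4.6700/$130.97 + 0.039 = 0.035657 + 0.039 = 0.074657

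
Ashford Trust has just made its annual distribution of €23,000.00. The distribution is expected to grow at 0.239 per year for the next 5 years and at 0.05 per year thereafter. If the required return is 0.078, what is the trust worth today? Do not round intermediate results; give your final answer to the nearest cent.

D_1 = 28497.00000
D_2 = 35307.78300
D_3 = 43746.34314
D_4 = 54201.71915
D_5 = 67155.93002
Terminal value at year 5: TV = D_5×(1+g_2)/(r−g_2) = 70513.72652/0.028 = 2518347.37586
P_0 = D_1/(1+r)^1 + D_2/(1+r)^2 + D_3/(1+r)^3 + D_4/(1+r)^4 + D_5/(1+r)^5 + TV/(1+r)^5
    = 26435.06494 + 30383.15905 + 34920.90358 + 40136.36321 + 46130.75512 + 1729903.31683 = 1907909.56272

€1907909.56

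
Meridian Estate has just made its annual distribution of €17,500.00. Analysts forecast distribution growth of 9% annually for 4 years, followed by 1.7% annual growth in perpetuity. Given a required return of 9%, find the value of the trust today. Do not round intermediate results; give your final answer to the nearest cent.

€313801.37

D_1 = 19075.00000
D_2 = 20791.75000
D_3 = 22663.00750
D_4 = 24702.67818
Terminal value at year 4: TV = D_4×(1+g_2)/(r−g_2) = 25122.62370/0.073 = 344145.53019
P_0 = D_1/(1+r)^1 + D_2/(1+r)^2 + D_3/(1+r)^3 + D_4/(1+r)^4 + TV/(1+r)^4
    = 17500.00000 + 17500.00000 + 17500.00000 + 17500.00000 + 243801.36986 = 313801.36986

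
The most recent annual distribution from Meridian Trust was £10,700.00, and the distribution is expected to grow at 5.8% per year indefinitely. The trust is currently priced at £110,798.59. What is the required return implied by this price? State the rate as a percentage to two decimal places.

16.02%

D₁ = £10,700.00 × 1.058 = £11,320.6000
P = D₁/(r − g) ⇒ r = D₁/P + g = £11,320.6000/£110,798.59 + 0.058 = 0.102173 + 0.058 = 0.160173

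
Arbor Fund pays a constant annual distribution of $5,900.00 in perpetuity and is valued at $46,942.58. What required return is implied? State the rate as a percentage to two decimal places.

P = C/r ⇒ r = C/P = $5,900.00/$46,942.58 = 0.125685

12.57%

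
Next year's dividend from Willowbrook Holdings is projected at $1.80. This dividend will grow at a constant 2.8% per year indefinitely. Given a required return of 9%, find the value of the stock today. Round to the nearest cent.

$29.03

Growing perpetuity: P = D₁ / (r − g) = $1.8000 / (0.09 − 0.028) = $29.03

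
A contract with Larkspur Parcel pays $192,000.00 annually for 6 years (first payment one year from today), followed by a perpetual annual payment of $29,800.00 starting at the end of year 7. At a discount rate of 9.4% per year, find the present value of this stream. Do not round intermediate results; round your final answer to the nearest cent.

$1036040.94

PV of 6-year annuity: $192,000.00 × [1 − (1+0.094)^−6] / 0.094 = 851120.69019
Perpetuity value at year 6: $29,800.00 / 0.094 = 317021.27660
PV of perpetuity: 317021.27660 / (1+0.094)^6 = 184920.25281
Total PV = 851120.69019 + 184920.25281 = 1036040.94300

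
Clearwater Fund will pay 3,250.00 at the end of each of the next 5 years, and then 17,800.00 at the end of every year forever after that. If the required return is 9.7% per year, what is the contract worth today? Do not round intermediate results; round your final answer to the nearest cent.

127923.88

PV of 5-year annuity: 3,250.00 × [1 − (1+0.097)^−5] / 0.097 = 12415.06193
Perpetuity value at year 5: 17,800.00 / 0.097 = 183505.15464
PV of perpetuity: 183505.15464 / (1+0.097)^5 = 115508.81545
Total PV = 12415.06193 + 115508.81545 = 127923.87738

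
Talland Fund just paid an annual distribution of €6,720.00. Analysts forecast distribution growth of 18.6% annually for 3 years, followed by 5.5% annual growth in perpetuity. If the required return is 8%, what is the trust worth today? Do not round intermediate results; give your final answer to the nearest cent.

€399929.82

D_1 = 7969.92000
D_2 = 9452.32512
D_3 = 11210.45759
Terminal value at year 3: TV = D_3×(1+g_2)/(r−g_2) = 11827.03276/0.025 = 473081.31040
P_0 = D_1/(1+r)^1 + D_2/(1+r)^2 + D_3/(1+r)^3 + TV/(1+r)^3
    = 7379.55556 + 8103.84527 + 8899.22267 + 375547.19682 = 399929.82031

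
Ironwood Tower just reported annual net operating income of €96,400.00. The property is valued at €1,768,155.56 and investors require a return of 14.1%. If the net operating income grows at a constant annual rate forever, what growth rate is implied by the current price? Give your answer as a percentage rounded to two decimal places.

8.20%

P = D₀(1+g)/(r−g) ⇒ P(r−g) = D₀(1+g) ⇒ g(P+D₀) = P·r − D₀
g = (P·r − D₀)/(P + D₀) = (€1,768,155.56×0.141 − €96,400.00) / (€1,768,155.56 + €96,400.00) = 0.082009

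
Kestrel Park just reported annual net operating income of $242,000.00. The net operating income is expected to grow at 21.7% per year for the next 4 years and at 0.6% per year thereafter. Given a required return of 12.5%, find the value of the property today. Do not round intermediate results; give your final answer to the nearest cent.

$3984439.30

D_1 = 294514.00000
D_2 = 358423.53800
D_3 = 436201.44575
D_4 = 530857.15947
Terminal value at year 4: TV = D_4×(1+g_2)/(r−g_2) = 534042.30243/0.119 = 4487750.44059
P_0 = D_1/(1+r)^1 + D_2/(1+r)^2 + D_3/(1+r)^3 + D_4/(1+r)^4 + TV/(1+r)^4
    = 261790.22222 + 283198.84484 + 306358.21704 + 331411.51123 + 2801680.50673 = 3984439.30206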